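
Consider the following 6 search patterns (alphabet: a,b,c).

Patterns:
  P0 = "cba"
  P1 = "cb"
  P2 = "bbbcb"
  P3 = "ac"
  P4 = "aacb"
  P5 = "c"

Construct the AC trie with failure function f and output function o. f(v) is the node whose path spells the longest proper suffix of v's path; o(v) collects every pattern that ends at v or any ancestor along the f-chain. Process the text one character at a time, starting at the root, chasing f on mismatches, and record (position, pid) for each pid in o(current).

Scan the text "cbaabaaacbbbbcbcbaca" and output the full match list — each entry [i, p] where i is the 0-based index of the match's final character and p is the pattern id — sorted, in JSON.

Build automaton:
Trie (insert patterns):
  0='ε' goto a→9 b→4 c→1
  1='c' goto b→2  [P5 ends]
  2='cb' goto a→3  [P1 ends]
  3='cba' goto ·  [P0 ends]
  4='b' goto b→5
  5='bb' goto b→6
  6='bbb' goto c→7
  7='bbbc' goto b→8
  8='bbbcb' goto ·  [P2 ends]
  9='a' goto a→11 c→10
  10='ac' goto ·  [P3 ends]
  11='aa' goto c→12
  12='aac' goto b→13
  13='aacb' goto ·  [P4 ends]

BFS fail/out derivation:
  n1('c'): parent n0 fail=0; on 'c' 0 → fail=0;  out {5}∪∅={5}
  n4('b'): parent n0 fail=0; on 'b' 0 → fail=0;  out ∅∪∅=∅
  n9('a'): parent n0 fail=0; on 'a' 0 → fail=0;  out ∅∪∅=∅
  n2('cb'): parent n1 fail=0; on 'b' 0 → fail=4;  out {1}∪∅={1}
  n5('bb'): parent n4 fail=0; on 'b' 0 → fail=4;  out ∅∪∅=∅
  n10('ac'): parent n9 fail=0; on 'c' 0 → fail=1;  out {3}∪{5}={3,5}
  n11('aa'): parent n9 fail=0; on 'a' 0 → fail=9;  out ∅∪∅=∅
  n3('cba'): parent n2 fail=4; on 'a' 4→0 → fail=9;  out {0}∪∅={0}
  n6('bbb'): parent n5 fail=4; on 'b' 4 → fail=5;  out ∅∪∅=∅
  n12('aac'): parent n11 fail=9; on 'c' 9 → fail=10;  out ∅∪{3,5}={3,5}
  n7('bbbc'): parent n6 fail=5; on 'c' 5→4→0 → fail=1;  out ∅∪{5}={5}
  n13('aacb'): parent n12 fail=10; on 'b' 10→1 → fail=2;  out {4}∪{1}={1,4}
  n8('bbbcb'): parent n7 fail=1; on 'b' 1 → fail=2;  out {2}∪{1}={1,2}

Text stream:
i=0 'c': node 0→1  → match P5@[0:0]
i=1 'b': node 1→2  → match P1@[0:1]
i=2 'a': node 2→3  → match P0@[0:2]
i=3 'a': node 3→11 (fail-walked)
i=4 'b': node 11→4 (fail-walked)
i=5 'a': node 4→9 (fail-walked)
i=6 'a': node 9→11
i=7 'a': node 11→11 (fail-walked)
i=8 'c': node 11→12  → match P3@[7:8],P5@[8:8]
i=9 'b': node 12→13  → match P1@[8:9],P4@[6:9]
i=10 'b': node 13→5 (fail-walked)
i=11 'b': node 5→6
i=12 'b': node 6→6 (fail-walked)
i=13 'c': node 6→7  → match P5@[13:13]
i=14 'b': node 7→8  → match P1@[13:14],P2@[10:14]
i=15 'c': node 8→1 (fail-walked)  → match P5@[15:15]
i=16 'b': node 1→2  → match P1@[15:16]
i=17 'a': node 2→3  → match P0@[15:17]
i=18 'c': node 3→10 (fail-walked)  → match P3@[17:18],P5@[18:18]
i=19 'a': node 10→9 (fail-walked)

Matches: [[0,5],[1,1],[2,0],[8,3],[8,5],[9,1],[9,4],[13,5],[14,1],[14,2],[15,5],[16,1],[17,0],[18,3],[18,5]]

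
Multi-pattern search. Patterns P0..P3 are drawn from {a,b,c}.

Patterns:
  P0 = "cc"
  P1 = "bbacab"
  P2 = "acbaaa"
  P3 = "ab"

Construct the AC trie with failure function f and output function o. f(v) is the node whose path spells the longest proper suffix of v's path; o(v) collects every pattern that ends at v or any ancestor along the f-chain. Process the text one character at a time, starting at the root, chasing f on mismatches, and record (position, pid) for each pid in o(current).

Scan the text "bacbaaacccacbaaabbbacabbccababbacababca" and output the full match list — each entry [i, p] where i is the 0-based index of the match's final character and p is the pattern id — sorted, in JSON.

Construct AC machine:
Trie (insert patterns):
  n0 'ε': a→9 b→3 c→1
  n1 'c': c→2
  n2 'cc': ·  ←P0
  n3 'b': b→4
  n4 'bb': a→5
  n5 'bba': c→6
  n6 'bbac': a→7
  n7 'bbaca': b→8
  n8 'bbacab': ·  ←P1
  n9 'a': b→15 c→10
  n10 'ac': b→11
  n11 'acb': a→12
  n12 'acba': a→13
  n13 'acbaa': a→14
  n14 'acbaaa': ·  ←P2
  n15 'ab': ·  ←P3

Failure links (BFS by depth):
  n1('c'): parent n0 fail=0; on 'c' 0 → fail=0;  out ∅∪∅=∅
  n3('b'): parent n0 fail=0; on 'b' 0 → fail=0;  out ∅∪∅=∅
  n9('a'): parent n0 fail=0; on 'a' 0 → fail=0;  out ∅∪∅=∅
  n2('cc'): parent n1 fail=0; on 'c' 0 → fail=1;  out {0}∪∅={0}
  n4('bb'): parent n3 fail=0; on 'b' 0 → fail=3;  out ∅∪∅=∅
  n10('ac'): parent n9 fail=0; on 'c' 0 → fail=1;  out ∅∪∅=∅
  n15('ab'): parent n9 fail=0; on 'b' 0 → fail=3;  out {3}∪∅={3}
  n5('bba'): parent n4 fail=3; on 'a' 3→0 → fail=9;  out ∅∪∅=∅
  n11('acb'): parent n10 fail=1; on 'b' 1→0 → fail=3;  out ∅∪∅=∅
  n6('bbac'): parent n5 fail=9; on 'c' 9 → fail=10;  out ∅∪∅=∅
  n12('acba'): parent n11 fail=3; on 'a' 3→0 → fail=9;  out ∅∪∅=∅
  n7('bbaca'): parent n6 fail=10; on 'a' 10→1→0 → fail=9;  out ∅∪∅=∅
  n13('acbaa'): parent n12 fail=9; on 'a' 9→0 → fail=9;  out ∅∪∅=∅
  n8('bbacab'): parent n7 fail=9; on 'b' 9 → fail=15;  out {1}∪{3}={1,3}
  n14('acbaaa'): parent n13 fail=9; on 'a' 9→0 → fail=9;  out {2}∪∅={2}

Text stream:
pos 0 'b': at 3
pos 1 'a': at 9 ·f
pos 2 'c': at 10
pos 3 'b': at 11
pos 4 'a': at 12
pos 5 'a': at 13
pos 6 'a': at 14  → match P2@[1:6]
pos 7 'c': at 10 ·f
pos 8 'c': at 2 ·f  → match P0@[7:8]
pos 9 'c': at 2 ·f  → match P0@[8:9]
pos 10 'a': at 9 ·f
pos 11 'c': at 10
pos 12 'b': at 11
pos 13 'a': at 12
pos 14 'a': at 13
pos 15 'a': at 14  → match P2@[10:15]
pos 16 'b': at 15 ·f  → match P3@[15:16]
pos 17 'b': at 4 ·f
pos 18 'b': at 4 ·f
pos 19 'a': at 5
pos 20 'c': at 6
pos 21 'a': at 7
pos 22 'b': at 8  → match P1@[17:22],P3@[21:22]
pos 23 'b': at 4 ·f
pos 24 'c': at 1 ·f
pos 25 'c': at 2  → match P0@[24:25]
pos 26 'a': at 9 ·f
pos 27 'b': at 15  → match P3@[26:27]
pos 28 'a': at 9 ·f
pos 29 'b': at 15  → match P3@[28:29]
pos 30 'b': at 4 ·f
pos 31 'a': at 5
pos 32 'c': at 6
pos 33 'a': at 7
pos 34 'b': at 8  → match P1@[29:34],P3@[33:34]
pos 35 'a': at 9 ·f
pos 36 'b': at 15  → match P3@[35:36]
pos 37 'c': at 1 ·f
pos 38 'a': at 9 ·f

All matches (sorted): [[6,2],[8,0],[9,0],[15,2],[16,3],[22,1],[22,3],[25,0],[27,3],[29,3],[34,1],[34,3],[36,3]]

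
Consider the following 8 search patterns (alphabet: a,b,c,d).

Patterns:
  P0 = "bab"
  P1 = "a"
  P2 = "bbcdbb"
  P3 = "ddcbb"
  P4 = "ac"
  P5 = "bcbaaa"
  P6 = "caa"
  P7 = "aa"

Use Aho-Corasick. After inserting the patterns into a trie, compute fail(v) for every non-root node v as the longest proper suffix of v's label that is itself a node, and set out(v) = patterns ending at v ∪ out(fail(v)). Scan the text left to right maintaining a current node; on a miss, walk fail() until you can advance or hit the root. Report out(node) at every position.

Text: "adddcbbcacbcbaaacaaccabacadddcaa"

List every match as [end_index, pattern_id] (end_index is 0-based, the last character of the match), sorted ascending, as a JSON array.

Construct AC machine:
Trie (insert patterns):
  0='ε' goto a→4 b→1 c→21 d→10
  1='b' goto a→2 b→5 c→16
  2='ba' goto b→3
  3='bab' goto ·  [P0 ends]
  4='a' goto a→24 c→15  [P1 ends]
  5='bb' goto c→6
  6='bbc' goto d→7
  7='bbcd' goto b→8
  8='bbcdb' goto b→9
  9='bbcdbb' goto ·  [P2 ends]
  10='d' goto d→11
  11='dd' goto c→12
  12='ddc' goto b→13
  13='ddcb' goto b→14
  14='ddcbb' goto ·  [P3 ends]
  15='ac' goto ·  [P4 ends]
  16='bc' goto b→17
  17='bcb' goto a→18
  18='bcba' goto a→19
  19='bcbaa' goto a→20
  20='bcbaaa' goto ·  [P5 ends]
  21='c' goto a→22
  22='ca' goto a→23
  23='caa' goto ·  [P6 ends]
  24='aa' goto ·  [P7 ends]

Failure links (BFS by depth):
  n1('b'): parent n0 fail=0; on 'b' 0 → fail=0;  out ∅∪∅=∅
  n4('a'): parent n0 fail=0; on 'a' 0 → fail=0;  out {1}∪∅={1}
  n10('d'): parent n0 fail=0; on 'd' 0 → fail=0;  out ∅∪∅=∅
  n21('c'): parent n0 fail=0; on 'c' 0 → fail=0;  out ∅∪∅=∅
  n2('ba'): parent n1 fail=0; on 'a' 0 → fail=4;  out ∅∪{1}={1}
  n5('bb'): parent n1 fail=0; on 'b' 0 → fail=1;  out ∅∪∅=∅
  n11('dd'): parent n10 fail=0; on 'd' 0 → fail=10;  out ∅∪∅=∅
  n15('ac'): parent n4 fail=0; on 'c' 0 → fail=21;  out {4}∪∅={4}
  n16('bc'): parent n1 fail=0; on 'c' 0 → fail=21;  out ∅∪∅=∅
  n22('ca'): parent n21 fail=0; on 'a' 0 → fail=4;  out ∅∪{1}={1}
  n24('aa'): parent n4 fail=0; on 'a' 0 → fail=4;  out {7}∪{1}={1,7}
  n3('bab'): parent n2 fail=4; on 'b' 4→0 → fail=1;  out {0}∪∅={0}
  n6('bbc'): parent n5 fail=1; on 'c' 1 → fail=16;  out ∅∪∅=∅
  n12('ddc'): parent n11 fail=10; on 'c' 10→0 → fail=21;  out ∅∪∅=∅
  n17('bcb'): parent n16 fail=21; on 'b' 21→0 → fail=1;  out ∅∪∅=∅
  n23('caa'): parent n22 fail=4; on 'a' 4 → fail=24;  out {6}∪{1,7}={1,6,7}
  n7('bbcd'): parent n6 fail=16; on 'd' 16→21→0 → fail=10;  out ∅∪∅=∅
  n13('ddcb'): parent n12 fail=21; on 'b' 21→0 → fail=1;  out ∅∪∅=∅
  n18('bcba'): parent n17 fail=1; on 'a' 1 → fail=2;  out ∅∪{1}={1}
  n8('bbcdb'): parent n7 fail=10; on 'b' 10→0 → fail=1;  out ∅∪∅=∅
  n14('ddcbb'): parent n13 fail=1; on 'b' 1 → fail=5;  out {3}∪∅={3}
  n19('bcbaa'): parent n18 fail=2; on 'a' 2→4 → fail=24;  out ∅∪{1,7}={1,7}
  n9('bbcdbb'): parent n8 fail=1; on 'b' 1 → fail=5;  out {2}∪∅={2}
  n20('bcbaaa'): parent n19 fail=24; on 'a' 24→4 → fail=24;  out {5}∪{1,7}={1,5,7}

Text stream:
[0] read 'a'  n0⇒n4  ** P1@[0:0]
[1] read 'd'  n4⇒n10 (fail-walked)
[2] read 'd'  n10⇒n11
[3] read 'd'  n11⇒n11 (fail-walked)
[4] read 'c'  n11⇒n12
[5] read 'b'  n12⇒n13
[6] read 'b'  n13⇒n14  ** P3@[2:6]
[7] read 'c'  n14⇒n6 (fail-walked)
[8] read 'a'  n6⇒n22 (fail-walked)  ** P1@[8:8]
[9] read 'c'  n22⇒n15 (fail-walked)  ** P4@[8:9]
[10] read 'b'  n15⇒n1 (fail-walked)
[11] read 'c'  n1⇒n16
[12] read 'b'  n16⇒n17
[13] read 'a'  n17⇒n18  ** P1@[13:13]
[14] read 'a'  n18⇒n19  ** P1@[14:14],P7@[13:14]
[15] read 'a'  n19⇒n20  ** P1@[15:15],P5@[10:15],P7@[14:15]
[16] read 'c'  n20⇒n15 (fail-walked)  ** P4@[15:16]
[17] read 'a'  n15⇒n22 (fail-walked)  ** P1@[17:17]
[18] read 'a'  n22⇒n23  ** P1@[18:18],P6@[16:18],P7@[17:18]
[19] read 'c'  n23⇒n15 (fail-walked)  ** P4@[18:19]
[20] read 'c'  n15⇒n21 (fail-walked)
[21] read 'a'  n21⇒n22  ** P1@[21:21]
[22] read 'b'  n22⇒n1 (fail-walked)
[23] read 'a'  n1⇒n2  ** P1@[23:23]
[24] read 'c'  n2⇒n15 (fail-walked)  ** P4@[23:24]
[25] read 'a'  n15⇒n22 (fail-walked)  ** P1@[25:25]
[26] read 'd'  n22⇒n10 (fail-walked)
[27] read 'd'  n10⇒n11
[28] read 'd'  n11⇒n11 (fail-walked)
[29] read 'c'  n11⇒n12
[30] read 'a'  n12⇒n22 (fail-walked)  ** P1@[30:30]
[31] read 'a'  n22⇒n23  ** P1@[31:31],P6@[29:31],P7@[30:31]

Matches: [[0,1],[6,3],[8,1],[9,4],[13,1],[14,1],[14,7],[15,1],[15,5],[15,7],[16,4],[17,1],[18,1],[18,6],[18,7],[19,4],[21,1],[23,1],[24,4],[25,1],[30,1],[31,1],[31,6],[31,7]]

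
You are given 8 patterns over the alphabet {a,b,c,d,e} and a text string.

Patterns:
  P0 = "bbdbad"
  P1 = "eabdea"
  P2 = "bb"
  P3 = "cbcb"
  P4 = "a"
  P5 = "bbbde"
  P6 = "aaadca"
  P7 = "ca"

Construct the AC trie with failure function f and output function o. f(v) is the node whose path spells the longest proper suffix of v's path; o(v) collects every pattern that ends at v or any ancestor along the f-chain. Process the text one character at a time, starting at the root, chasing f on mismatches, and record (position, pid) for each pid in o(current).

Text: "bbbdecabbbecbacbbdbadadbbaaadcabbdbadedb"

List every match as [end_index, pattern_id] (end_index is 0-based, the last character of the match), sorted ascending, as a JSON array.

Construct AC machine:
Trie (insert patterns):
  0='ε' goto a→17 b→1 c→13 e→7
  1='b' goto b→2
  2='bb' goto b→18 d→3  ←P2
  3='bbd' goto b→4
  4='bbdb' goto a→5
  5='bbdba' goto d→6
  6='bbdbad' goto ·  ←P0
  7='e' goto a→8
  8='ea' goto b→9
  9='eab' goto d→10
  10='eabd' goto e→11
  11='eabde' goto a→12
  12='eabdea' goto ·  ←P1
  13='c' goto a→26 b→14
  14='cb' goto c→15
  15='cbc' goto b→16
  16='cbcb' goto ·  ←P3
  17='a' goto a→21  ←P4
  18='bbb' goto d→19
  19='bbbd' goto e→20
  20='bbbde' goto ·  ←P5
  21='aa' goto a→22
  22='aaa' goto d→23
  23='aaad' goto c→24
  24='aaadc' goto a→25
  25='aaadca' goto ·  ←P6
  26='ca' goto ·  ←P7

Failure links (BFS by depth):
  fail(1) 'b': from fail(0)=0 chase 'b': 0 ⇒ 0;  out=∅∪out(0)=∅
  fail(7) 'e': from fail(0)=0 chase 'e': 0 ⇒ 0;  out=∅∪out(0)=∅
  fail(13) 'c': from fail(0)=0 chase 'c': 0 ⇒ 0;  out=∅∪out(0)=∅
  fail(17) 'a': from fail(0)=0 chase 'a': 0 ⇒ 0;  out={4}∪out(0)={4}
  fail(2) 'bb': from fail(1)=0 chase 'b': 0 ⇒ 1;  out={2}∪out(1)={2}
  fail(8) 'ea': from fail(7)=0 chase 'a': 0 ⇒ 17;  out=∅∪out(17)={4}
  fail(14) 'cb': from fail(13)=0 chase 'b': 0 ⇒ 1;  out=∅∪out(1)=∅
  fail(21) 'aa': from fail(17)=0 chase 'a': 0 ⇒ 17;  out=∅∪out(17)={4}
  fail(26) 'ca': from fail(13)=0 chase 'a': 0 ⇒ 17;  out={7}∪out(17)={4,7}
  fail(3) 'bbd': from fail(2)=1 chase 'd': 1→0 ⇒ 0;  out=∅∪out(0)=∅
  fail(9) 'eab': from fail(8)=17 chase 'b': 17→0 ⇒ 1;  out=∅∪out(1)=∅
  fail(15) 'cbc': from fail(14)=1 chase 'c': 1→0 ⇒ 13;  out=∅∪out(13)=∅
  fail(18) 'bbb': from fail(2)=1 chase 'b': 1 ⇒ 2;  out=∅∪out(2)={2}
  fail(22) 'aaa': from fail(21)=17 chase 'a': 17 ⇒ 21;  out=∅∪out(21)={4}
  fail(4) 'bbdb': from fail(3)=0 chase 'b': 0 ⇒ 1;  out=∅∪out(1)=∅
  fail(10) 'eabd': from fail(9)=1 chase 'd': 1→0 ⇒ 0;  out=∅∪out(0)=∅
  fail(16) 'cbcb': from fail(15)=13 chase 'b': 13 ⇒ 14;  out={3}∪out(14)={3}
  fail(19) 'bbbd': from fail(18)=2 chase 'd': 2 ⇒ 3;  out=∅∪out(3)=∅
  fail(23) 'aaad': from fail(22)=21 chase 'd': 21→17→0 ⇒ 0;  out=∅∪out(0)=∅
  fail(5) 'bbdba': from fail(4)=1 chase 'a': 1→0 ⇒ 17;  out=∅∪out(17)={4}
  fail(11) 'eabde': from fail(10)=0 chase 'e': 0 ⇒ 7;  out=∅∪out(7)=∅
  fail(20) 'bbbde': from fail(19)=3 chase 'e': 3→0 ⇒ 7;  out={5}∪out(7)={5}
  fail(24) 'aaadc': from fail(23)=0 chase 'c': 0 ⇒ 13;  out=∅∪out(13)=∅
  fail(6) 'bbdbad': from fail(5)=17 chase 'd': 17→0 ⇒ 0;  out={0}∪out(0)={0}
  fail(12) 'eabdea': from fail(11)=7 chase 'a': 7 ⇒ 8;  out={1}∪out(8)={1,4}
  fail(25) 'aaadca': from fail(24)=13 chase 'a': 13 ⇒ 26;  out={6}∪out(26)={4,6,7}

Run:
[0] read 'b'  n0⇒n1
[1] read 'b'  n1⇒n2  ** P2@[0:1]
[2] read 'b'  n2⇒n18  ** P2@[1:2]
[3] read 'd'  n18⇒n19
[4] read 'e'  n19⇒n20  ** P5@[0:4]
[5] read 'c'  n20⇒n13 (via fail)
[6] read 'a'  n13⇒n26  ** P4@[6:6],P7@[5:6]
[7] read 'b'  n26⇒n1 (via fail)
[8] read 'b'  n1⇒n2  ** P2@[7:8]
[9] read 'b'  n2⇒n18  ** P2@[8:9]
[10] read 'e'  n18⇒n7 (via fail)
[11] read 'c'  n7⇒n13 (via fail)
[12] read 'b'  n13⇒n14
[13] read 'a'  n14⇒n17 (via fail)  ** P4@[13:13]
[14] read 'c'  n17⇒n13 (via fail)
[15] read 'b'  n13⇒n14
[16] read 'b'  n14⇒n2 (via fail)  ** P2@[15:16]
[17] read 'd'  n2⇒n3
[18] read 'b'  n3⇒n4
[19] read 'a'  n4⇒n5  ** P4@[19:19]
[20] read 'd'  n5⇒n6  ** P0@[15:20]
[21] read 'a'  n6⇒n17 (via fail)  ** P4@[21:21]
[22] read 'd'  n17⇒n0 (via fail)
[23] read 'b'  n0⇒n1
[24] read 'b'  n1⇒n2  ** P2@[23:24]
[25] read 'a'  n2⇒n17 (via fail)  ** P4@[25:25]
[26] read 'a'  n17⇒n21  ** P4@[26:26]
[27] read 'a'  n21⇒n22  ** P4@[27:27]
[28] read 'd'  n22⇒n23
[29] read 'c'  n23⇒n24
[30] read 'a'  n24⇒n25  ** P4@[30:30],P6@[25:30],P7@[29:30]
[31] read 'b'  n25⇒n1 (via fail)
[32] read 'b'  n1⇒n2  ** P2@[31:32]
[33] read 'd'  n2⇒n3
[34] read 'b'  n3⇒n4
[35] read 'a'  n4⇒n5  ** P4@[35:35]
[36] read 'd'  n5⇒n6  ** P0@[31:36]
[37] read 'e'  n6⇒n7 (via fail)
[38] read 'd'  n7⇒n0 (via fail)
[39] read 'b'  n0⇒n1

Matches: [[1,2],[2,2],[4,5],[6,4],[6,7],[8,2],[9,2],[13,4],[16,2],[19,4],[20,0],[21,4],[24,2],[25,4],[26,4],[27,4],[30,4],[30,6],[30,7],[32,2],[35,4],[36,0]]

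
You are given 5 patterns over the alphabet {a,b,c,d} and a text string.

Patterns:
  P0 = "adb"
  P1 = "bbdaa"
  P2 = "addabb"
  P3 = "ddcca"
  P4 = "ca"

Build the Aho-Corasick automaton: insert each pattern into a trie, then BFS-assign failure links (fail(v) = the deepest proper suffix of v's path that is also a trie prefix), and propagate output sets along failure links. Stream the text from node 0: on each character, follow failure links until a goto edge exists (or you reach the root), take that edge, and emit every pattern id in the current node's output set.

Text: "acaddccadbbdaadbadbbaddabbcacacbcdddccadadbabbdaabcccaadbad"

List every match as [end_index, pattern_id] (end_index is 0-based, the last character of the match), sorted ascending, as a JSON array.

Construct AC machine:
Trie nodes:
  0='ε' goto a→1 b→4 c→18 d→13
  1='a' goto d→2
  2='ad' goto b→3 d→9
  3='adb' goto ·  [P0 ends]
  4='b' goto b→5
  5='bb' goto d→6
  6='bbd' goto a→7
  7='bbda' goto a→8
  8='bbdaa' goto ·  [P1 ends]
  9='add' goto a→10
  10='adda' goto b→11
  11='addab' goto b→12
  12='addabb' goto ·  [P2 ends]
  13='d' goto d→14
  14='dd' goto c→15
  15='ddc' goto c→16
  16='ddcc' goto a→17
  17='ddcca' goto ·  [P3 ends]
  18='c' goto a→19
  19='ca' goto ·  [P4 ends]

Failure links (BFS by depth):
  fail(1) 'a': from fail(0)=0 chase 'a': 0 ⇒ 0;  out=∅∪out(0)=∅
  fail(4) 'b': from fail(0)=0 chase 'b': 0 ⇒ 0;  out=∅∪out(0)=∅
  fail(13) 'd': from fail(0)=0 chase 'd': 0 ⇒ 0;  out=∅∪out(0)=∅
  fail(18) 'c': from fail(0)=0 chase 'c': 0 ⇒ 0;  out=∅∪out(0)=∅
  fail(2) 'ad': from fail(1)=0 chase 'd': 0 ⇒ 13;  out=∅∪out(13)=∅
  fail(5) 'bb': from fail(4)=0 chase 'b': 0 ⇒ 4;  out=∅∪out(4)=∅
  fail(14) 'dd': from fail(13)=0 chase 'd': 0 ⇒ 13;  out=∅∪out(13)=∅
  fail(19) 'ca': from fail(18)=0 chase 'a': 0 ⇒ 1;  out={4}∪out(1)={4}
  fail(3) 'adb': from fail(2)=13 chase 'b': 13→0 ⇒ 4;  out={0}∪out(4)={0}
  fail(6) 'bbd': from fail(5)=4 chase 'd': 4→0 ⇒ 13;  out=∅∪out(13)=∅
  fail(9) 'add': from fail(2)=13 chase 'd': 13 ⇒ 14;  out=∅∪out(14)=∅
  fail(15) 'ddc': from fail(14)=13 chase 'c': 13→0 ⇒ 18;  out=∅∪out(18)=∅
  fail(7) 'bbda': from fail(6)=13 chase 'a': 13→0 ⇒ 1;  out=∅∪out(1)=∅
  fail(10) 'adda': from fail(9)=14 chase 'a': 14→13→0 ⇒ 1;  out=∅∪out(1)=∅
  fail(16) 'ddcc': from fail(15)=18 chase 'c': 18→0 ⇒ 18;  out=∅∪out(18)=∅
  fail(8) 'bbdaa': from fail(7)=1 chase 'a': 1→0 ⇒ 1;  out={1}∪out(1)={1}
  fail(11) 'addab': from fail(10)=1 chase 'b': 1→0 ⇒ 4;  out=∅∪out(4)=∅
  fail(17) 'ddcca': from fail(16)=18 chase 'a': 18 ⇒ 19;  out={3}∪out(19)={3,4}
  fail(12) 'addabb': from fail(11)=4 chase 'b': 4 ⇒ 5;  out={2}∪out(5)={2}

Run:
[0] read 'a'  n0⇒n1
[1] read 'c'  n1⇒n18 (fail-walked)
[2] read 'a'  n18⇒n19  ** P4@[1:2]
[3] read 'd'  n19⇒n2 (fail-walked)
[4] read 'd'  n2⇒n9
[5] read 'c'  n9⇒n15 (fail-walked)
[6] read 'c'  n15⇒n16
[7] read 'a'  n16⇒n17  ** P3@[3:7],P4@[6:7]
[8] read 'd'  n17⇒n2 (fail-walked)
[9] read 'b'  n2⇒n3  ** P0@[7:9]
[10] read 'b'  n3⇒n5 (fail-walked)
[11] read 'd'  n5⇒n6
[12] read 'a'  n6⇒n7
[13] read 'a'  n7⇒n8  ** P1@[9:13]
[14] read 'd'  n8⇒n2 (fail-walked)
[15] read 'b'  n2⇒n3  ** P0@[13:15]
[16] read 'a'  n3⇒n1 (fail-walked)
[17] read 'd'  n1⇒n2
[18] read 'b'  n2⇒n3  ** P0@[16:18]
[19] read 'b'  n3⇒n5 (fail-walked)
[20] read 'a'  n5⇒n1 (fail-walked)
[21] read 'd'  n1⇒n2
[22] read 'd'  n2⇒n9
[23] read 'a'  n9⇒n10
[24] read 'b'  n10⇒n11
[25] read 'b'  n11⇒n12  ** P2@[20:25]
[26] read 'c'  n12⇒n18 (fail-walked)
[27] read 'a'  n18⇒n19  ** P4@[26:27]
[28] read 'c'  n19⇒n18 (fail-walked)
[29] read 'a'  n18⇒n19  ** P4@[28:29]
[30] read 'c'  n19⇒n18 (fail-walked)
[31] read 'b'  n18⇒n4 (fail-walked)
[32] read 'c'  n4⇒n18 (fail-walked)
[33] read 'd'  n18⇒n13 (fail-walked)
[34] read 'd'  n13⇒n14
[35] read 'd'  n14⇒n14 (fail-walked)
[36] read 'c'  n14⇒n15
[37] read 'c'  n15⇒n16
[38] read 'a'  n16⇒n17  ** P3@[34:38],P4@[37:38]
[39] read 'd'  n17⇒n2 (fail-walked)
[40] read 'a'  n2⇒n1 (fail-walked)
[41] read 'd'  n1⇒n2
[42] read 'b'  n2⇒n3  ** P0@[40:42]
[43] read 'a'  n3⇒n1 (fail-walked)
[44] read 'b'  n1⇒n4 (fail-walked)
[45] read 'b'  n4⇒n5
[46] read 'd'  n5⇒n6
[47] read 'a'  n6⇒n7
[48] read 'a'  n7⇒n8  ** P1@[44:48]
[49] read 'b'  n8⇒n4 (fail-walked)
[50] read 'c'  n4⇒n18 (fail-walked)
[51] read 'c'  n18⇒n18 (fail-walked)
[52] read 'c'  n18⇒n18 (fail-walked)
[53] read 'a'  n18⇒n19  ** P4@[52:53]
[54] read 'a'  n19⇒n1 (fail-walked)
[55] read 'd'  n1⇒n2
[56] read 'b'  n2⇒n3  ** P0@[54:56]
[57] read 'a'  n3⇒n1 (fail-walked)
[58] read 'd'  n1⇒n2

Result: [[2,4],[7,3],[7,4],[9,0],[13,1],[15,0],[18,0],[25,2],[27,4],[29,4],[38,3],[38,4],[42,0],[48,1],[53,4],[56,0]]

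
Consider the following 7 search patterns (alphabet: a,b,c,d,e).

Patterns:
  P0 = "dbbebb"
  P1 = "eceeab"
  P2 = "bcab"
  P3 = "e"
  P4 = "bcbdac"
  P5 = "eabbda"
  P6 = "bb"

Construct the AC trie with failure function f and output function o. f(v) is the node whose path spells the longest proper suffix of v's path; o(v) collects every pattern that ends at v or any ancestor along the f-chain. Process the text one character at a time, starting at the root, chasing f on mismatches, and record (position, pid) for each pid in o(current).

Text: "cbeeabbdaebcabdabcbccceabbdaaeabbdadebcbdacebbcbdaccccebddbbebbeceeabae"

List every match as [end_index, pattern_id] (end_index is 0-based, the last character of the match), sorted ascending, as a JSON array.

Build automaton:
Trie nodes:
  n0 'ε': b→13 d→1 e→7
  n1 'd': b→2
  n2 'db': b→3
  n3 'dbb': e→4
  n4 'dbbe': b→5
  n5 'dbbeb': b→6
  n6 'dbbebb': ·  [P0 ends]
  n7 'e': a→21 c→8  [P3 ends]
  n8 'ec': e→9
  n9 'ece': e→10
  n10 'ecee': a→11
  n11 'eceea': b→12
  n12 'eceeab': ·  [P1 ends]
  n13 'b': b→26 c→14
  n14 'bc': a→15 b→17
  n15 'bca': b→16
  n16 'bcab': ·  [P2 ends]
  n17 'bcb': d→18
  n18 'bcbd': a→19
  n19 'bcbda': c→20
  n20 'bcbdac': ·  [P4 ends]
  n21 'ea': b→22
  n22 'eab': b→23
  n23 'eabb': d→24
  n24 'eabbd': a→25
  n25 'eabbda': ·  [P5 ends]
  n26 'bb': ·  [P6 ends]

BFS fail/out derivation:
  fail(1) 'd': from fail(0)=0 chase 'd': 0 ⇒ 0;  out=∅∪out(0)=∅
  fail(7) 'e': from fail(0)=0 chase 'e': 0 ⇒ 0;  out={3}∪out(0)={3}
  fail(13) 'b': from fail(0)=0 chase 'b': 0 ⇒ 0;  out=∅∪out(0)=∅
  fail(2) 'db': from fail(1)=0 chase 'b': 0 ⇒ 13;  out=∅∪out(13)=∅
  fail(8) 'ec': from fail(7)=0 chase 'c': 0 ⇒ 0;  out=∅∪out(0)=∅
  fail(14) 'bc': from fail(13)=0 chase 'c': 0 ⇒ 0;  out=∅∪out(0)=∅
  fail(21) 'ea': from fail(7)=0 chase 'a': 0 ⇒ 0;  out=∅∪out(0)=∅
  fail(26) 'bb': from fail(13)=0 chase 'b': 0 ⇒ 13;  out={6}∪out(13)={6}
  fail(3) 'dbb': from fail(2)=13 chase 'b': 13 ⇒ 26;  out=∅∪out(26)={6}
  fail(9) 'ece': from fail(8)=0 chase 'e': 0 ⇒ 7;  out=∅∪out(7)={3}
  fail(15) 'bca': from fail(14)=0 chase 'a': 0 ⇒ 0;  out=∅∪out(0)=∅
  fail(17) 'bcb': from fail(14)=0 chase 'b': 0 ⇒ 13;  out=∅∪out(13)=∅
  fail(22) 'eab': from fail(21)=0 chase 'b': 0 ⇒ 13;  out=∅∪out(13)=∅
  fail(4) 'dbbe': from fail(3)=26 chase 'e': 26→13→0 ⇒ 7;  out=∅∪out(7)={3}
  fail(10) 'ecee': from fail(9)=7 chase 'e': 7→0 ⇒ 7;  out=∅∪out(7)={3}
  fail(16) 'bcab': from fail(15)=0 chase 'b': 0 ⇒ 13;  out={2}∪out(13)={2}
  fail(18) 'bcbd': from fail(17)=13 chase 'd': 13→0 ⇒ 1;  out=∅∪out(1)=∅
  fail(23) 'eabb': from fail(22)=13 chase 'b': 13 ⇒ 26;  out=∅∪out(26)={6}
  fail(5) 'dbbeb': from fail(4)=7 chase 'b': 7→0 ⇒ 13;  out=∅∪out(13)=∅
  fail(11) 'eceea': from fail(10)=7 chase 'a': 7 ⇒ 21;  out=∅∪out(21)=∅
  fail(19) 'bcbda': from fail(18)=1 chase 'a': 1→0 ⇒ 0;  out=∅∪out(0)=∅
  fail(24) 'eabbd': from fail(23)=26 chase 'd': 26→13→0 ⇒ 1;  out=∅∪out(1)=∅
  fail(6) 'dbbebb': from fail(5)=13 chase 'b': 13 ⇒ 26;  out={0}∪out(26)={0,6}
  fail(12) 'eceeab': from fail(11)=21 chase 'b': 21 ⇒ 22;  out={1}∪out(22)={1}
  fail(20) 'bcbdac': from fail(19)=0 chase 'c': 0 ⇒ 0;  out={4}∪out(0)={4}
  fail(25) 'eabbda': from fail(24)=1 chase 'a': 1→0 ⇒ 0;  out={5}∪out(0)={5}

Scan:
[0] read 'c'  n0⇒n0
[1] read 'b'  n0⇒n13
[2] read 'e'  n13⇒n7 (fail-walked)  → match P3@[2:2]
[3] read 'e'  n7⇒n7 (fail-walked)  → match P3@[3:3]
[4] read 'a'  n7⇒n21
[5] read 'b'  n21⇒n22
[6] read 'b'  n22⇒n23  → match P6@[5:6]
[7] read 'd'  n23⇒n24
[8] read 'a'  n24⇒n25  → match P5@[3:8]
[9] read 'e'  n25⇒n7 (fail-walked)  → match P3@[9:9]
[10] read 'b'  n7⇒n13 (fail-walked)
[11] read 'c'  n13⇒n14
[12] read 'a'  n14⇒n15
[13] read 'b'  n15⇒n16  → match P2@[10:13]
[14] read 'd'  n16⇒n1 (fail-walked)
[15] read 'a'  n1⇒n0 (fail-walked)
[16] read 'b'  n0⇒n13
[17] read 'c'  n13⇒n14
[18] read 'b'  n14⇒n17
[19] read 'c'  n17⇒n14 (fail-walked)
[20] read 'c'  n14⇒n0 (fail-walked)
[21] read 'c'  n0⇒n0
[22] read 'e'  n0⇒n7  → match P3@[22:22]
[23] read 'a'  n7⇒n21
[24] read 'b'  n21⇒n22
[25] read 'b'  n22⇒n23  → match P6@[24:25]
[26] read 'd'  n23⇒n24
[27] read 'a'  n24⇒n25  → match P5@[22:27]
[28] read 'a'  n25⇒n0 (fail-walked)
[29] read 'e'  n0⇒n7  → match P3@[29:29]
[30] read 'a'  n7⇒n21
[31] read 'b'  n21⇒n22
[32] read 'b'  n22⇒n23  → match P6@[31:32]
[33] read 'd'  n23⇒n24
[34] read 'a'  n24⇒n25  → match P5@[29:34]
[35] read 'd'  n25⇒n1 (fail-walked)
[36] read 'e'  n1⇒n7 (fail-walked)  → match P3@[36:36]
[37] read 'b'  n7⇒n13 (fail-walked)
[38] read 'c'  n13⇒n14
[39] read 'b'  n14⇒n17
[40] read 'd'  n17⇒n18
[41] read 'a'  n18⇒n19
[42] read 'c'  n19⇒n20  → match P4@[37:42]
[43] read 'e'  n20⇒n7 (fail-walked)  → match P3@[43:43]
[44] read 'b'  n7⇒n13 (fail-walked)
[45] read 'b'  n13⇒n26  → match P6@[44:45]
[46] read 'c'  n26⇒n14 (fail-walked)
[47] read 'b'  n14⇒n17
[48] read 'd'  n17⇒n18
[49] read 'a'  n18⇒n19
[50] read 'c'  n19⇒n20  → match P4@[45:50]
[51] read 'c'  n20⇒n0 (fail-walked)
[52] read 'c'  n0⇒n0
[53] read 'c'  n0⇒n0
[54] read 'e'  n0⇒n7  → match P3@[54:54]
[55] read 'b'  n7⇒n13 (fail-walked)
[56] read 'd'  n13⇒n1 (fail-walked)
[57] read 'd'  n1⇒n1 (fail-walked)
[58] read 'b'  n1⇒n2
[59] read 'b'  n2⇒n3  → match P6@[58:59]
[60] read 'e'  n3⇒n4  → match P3@[60:60]
[61] read 'b'  n4⇒n5
[62] read 'b'  n5⇒n6  → match P0@[57:62],P6@[61:62]
[63] read 'e'  n6⇒n7 (fail-walked)  → match P3@[63:63]
[64] read 'c'  n7⇒n8
[65] read 'e'  n8⇒n9  → match P3@[65:65]
[66] read 'e'  n9⇒n10  → match P3@[66:66]
[67] read 'a'  n10⇒n11
[68] read 'b'  n11⇒n12  → match P1@[63:68]
[69] read 'a'  n12⇒n0 (fail-walked)
[70] read 'e'  n0⇒n7  → match P3@[70:70]

All matches (sorted): [[2,3],[3,3],[6,6],[8,5],[9,3],[13,2],[22,3],[25,6],[27,5],[29,3],[32,6],[34,5],[36,3],[42,4],[43,3],[45,6],[50,4],[54,3],[59,6],[60,3],[62,0],[62,6],[63,3],[65,3],[66,3],[68,1],[70,3]]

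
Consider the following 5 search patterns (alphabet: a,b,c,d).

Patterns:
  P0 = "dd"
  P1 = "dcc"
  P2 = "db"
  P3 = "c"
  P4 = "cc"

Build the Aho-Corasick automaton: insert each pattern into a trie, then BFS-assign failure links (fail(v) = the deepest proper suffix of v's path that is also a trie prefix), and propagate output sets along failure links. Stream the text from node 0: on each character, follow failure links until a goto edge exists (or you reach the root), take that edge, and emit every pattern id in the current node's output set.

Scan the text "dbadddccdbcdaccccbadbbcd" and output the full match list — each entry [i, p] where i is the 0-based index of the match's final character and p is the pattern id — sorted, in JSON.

Build:
Trie (insert patterns):
  n0 'ε': c→6 d→1
  n1 'd': b→5 c→3 d→2
  n2 'dd': ·  ←P0
  n3 'dc': c→4
  n4 'dcc': ·  ←P1
  n5 'db': ·  ←P2
  n6 'c': c→7  ←P3
  n7 'cc': ·  ←P4

Failure links (BFS by depth):
  n1('d'): parent n0 fail=0; on 'd' 0 → fail=0;  out ∅∪∅=∅
  n6('c'): parent n0 fail=0; on 'c' 0 → fail=0;  out {3}∪∅={3}
  n2('dd'): parent n1 fail=0; on 'd' 0 → fail=1;  out {0}∪∅={0}
  n3('dc'): parent n1 fail=0; on 'c' 0 → fail=6;  out ∅∪{3}={3}
  n5('db'): parent n1 fail=0; on 'b' 0 → fail=0;  out {2}∪∅={2}
  n7('cc'): parent n6 fail=0; on 'c' 0 → fail=6;  out {4}∪{3}={3,4}
  n4('dcc'): parent n3 fail=6; on 'c' 6 → fail=7;  out {1}∪{3,4}={1,3,4}

Scan:
i=0 'd': node 0→1
i=1 'b': node 1→5  ** P2@[0:1]
i=2 'a': node 5→0 (via fail)
i=3 'd': node 0→1
i=4 'd': node 1→2  ** P0@[3:4]
i=5 'd': node 2→2 (via fail)  ** P0@[4:5]
i=6 'c': node 2→3 (via fail)  ** P3@[6:6]
i=7 'c': node 3→4  ** P1@[5:7],P3@[7:7],P4@[6:7]
i=8 'd': node 4→1 (via fail)
i=9 'b': node 1→5  ** P2@[8:9]
i=10 'c': node 5→6 (via fail)  ** P3@[10:10]
i=11 'd': node 6→1 (via fail)
i=12 'a': node 1→0 (via fail)
i=13 'c': node 0→6  ** P3@[13:13]
i=14 'c': node 6→7  ** P3@[14:14],P4@[13:14]
i=15 'c': node 7→7 (via fail)  ** P3@[15:15],P4@[14:15]
i=16 'c': node 7→7 (via fail)  ** P3@[16:16],P4@[15:16]
i=17 'b': node 7→0 (via fail)
i=18 'a': node 0→0
i=19 'd': node 0→1
i=20 'b': node 1→5  ** P2@[19:20]
i=21 'b': node 5→0 (via fail)
i=22 'c': node 0→6  ** P3@[22:22]
i=23 'd': node 6→1 (via fail)

Matches: [[1,2],[4,0],[5,0],[6,3],[7,1],[7,3],[7,4],[9,2],[10,3],[13,3],[14,3],[14,4],[15,3],[15,4],[16,3],[16,4],[20,2],[22,3]]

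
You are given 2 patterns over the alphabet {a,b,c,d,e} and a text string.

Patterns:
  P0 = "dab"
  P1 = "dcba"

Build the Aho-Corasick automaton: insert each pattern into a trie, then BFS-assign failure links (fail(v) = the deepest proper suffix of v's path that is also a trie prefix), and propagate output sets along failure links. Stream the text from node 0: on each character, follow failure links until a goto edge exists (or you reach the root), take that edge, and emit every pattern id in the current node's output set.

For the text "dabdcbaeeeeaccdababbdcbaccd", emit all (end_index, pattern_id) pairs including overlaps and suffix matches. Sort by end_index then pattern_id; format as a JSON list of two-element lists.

Construct AC machine:
Trie nodes:
  0='ε' goto d→1
  1='d' goto a→2 c→4
  2='da' goto b→3
  3='dab' goto ·  ←P0
  4='dc' goto b→5
  5='dcb' goto a→6
  6='dcba' goto ·  ←P1

BFS fail/out derivation:
  fail(1) 'd': from fail(0)=0 chase 'd': 0 ⇒ 0;  out=∅∪out(0)=∅
  fail(2) 'da': from fail(1)=0 chase 'a': 0 ⇒ 0;  out=∅∪out(0)=∅
  fail(4) 'dc': from fail(1)=0 chase 'c': 0 ⇒ 0;  out=∅∪out(0)=∅
  fail(3) 'dab': from fail(2)=0 chase 'b': 0 ⇒ 0;  out={0}∪out(0)={0}
  fail(5) 'dcb': from fail(4)=0 chase 'b': 0 ⇒ 0;  out=∅∪out(0)=∅
  fail(6) 'dcba': from fail(5)=0 chase 'a': 0 ⇒ 0;  out={1}∪out(0)={1}

Run:
i=0 'd': node 0→1
i=1 'a': node 1→2
i=2 'b': node 2→3  ** P0@[0:2]
i=3 'd': node 3→1 ·f
i=4 'c': node 1→4
i=5 'b': node 4→5
i=6 'a': node 5→6  ** P1@[3:6]
i=7 'e': node 6→0 ·f
i=8 'e': node 0→0
i=9 'e': node 0→0
i=10 'e': node 0→0
i=11 'a': node 0→0
i=12 'c': node 0→0
i=13 'c': node 0→0
i=14 'd': node 0→1
i=15 'a': node 1→2
i=16 'b': node 2→3  ** P0@[14:16]
i=17 'a': node 3→0 ·f
i=18 'b': node 0→0
i=19 'b': node 0→0
i=20 'd': node 0→1
i=21 'c': node 1→4
i=22 'b': node 4→5
i=23 'a': node 5→6  ** P1@[20:23]
i=24 'c': node 6→0 ·f
i=25 'c': node 0→0
i=26 'd': node 0→1

Result: [[2,0],[6,1],[16,0],[23,1]]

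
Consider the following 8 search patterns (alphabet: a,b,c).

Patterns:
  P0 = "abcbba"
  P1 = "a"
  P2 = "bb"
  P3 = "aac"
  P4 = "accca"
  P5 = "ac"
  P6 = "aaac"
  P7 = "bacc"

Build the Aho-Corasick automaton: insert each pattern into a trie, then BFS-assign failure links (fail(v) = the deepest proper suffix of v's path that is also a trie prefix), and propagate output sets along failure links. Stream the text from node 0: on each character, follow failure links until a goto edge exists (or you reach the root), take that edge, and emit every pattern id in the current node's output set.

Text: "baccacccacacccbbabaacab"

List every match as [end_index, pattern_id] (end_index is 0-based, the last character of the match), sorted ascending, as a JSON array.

Construct AC machine:
Trie nodes:
  n0 'ε': a→1 b→7
  n1 'a': a→9 b→2 c→11  [P1 ends]
  n2 'ab': c→3
  n3 'abc': b→4
  n4 'abcb': b→5
  n5 'abcbb': a→6
  n6 'abcbba': ·  [P0 ends]
  n7 'b': a→17 b→8
  n8 'bb': ·  [P2 ends]
  n9 'aa': a→15 c→10
  n10 'aac': ·  [P3 ends]
  n11 'ac': c→12  [P5 ends]
  n12 'acc': c→13
  n13 'accc': a→14
  n14 'accca': ·  [P4 ends]
  n15 'aaa': c→16
  n16 'aaac': ·  [P6 ends]
  n17 'ba': c→18
  n18 'bac': c→19
  n19 'bacc': ·  [P7 ends]

Failure links (BFS by depth):
  n1('a'): parent n0 fail=0; on 'a' 0 → fail=0;  out {1}∪∅={1}
  n7('b'): parent n0 fail=0; on 'b' 0 → fail=0;  out ∅∪∅=∅
  n2('ab'): parent n1 fail=0; on 'b' 0 → fail=7;  out ∅∪∅=∅
  n8('bb'): parent n7 fail=0; on 'b' 0 → fail=7;  out {2}∪∅={2}
  n9('aa'): parent n1 fail=0; on 'a' 0 → fail=1;  out ∅∪{1}={1}
  n11('ac'): parent n1 fail=0; on 'c' 0 → fail=0;  out {5}∪∅={5}
  n17('ba'): parent n7 fail=0; on 'a' 0 → fail=1;  out ∅∪{1}={1}
  n3('abc'): parent n2 fail=7; on 'c' 7→0 → fail=0;  out ∅∪∅=∅
  n10('aac'): parent n9 fail=1; on 'c' 1 → fail=11;  out {3}∪{5}={3,5}
  n12('acc'): parent n11 fail=0; on 'c' 0 → fail=0;  out ∅∪∅=∅
  n15('aaa'): parent n9 fail=1; on 'a' 1 → fail=9;  out ∅∪{1}={1}
  n18('bac'): parent n17 fail=1; on 'c' 1 → fail=11;  out ∅∪{5}={5}
  n4('abcb'): parent n3 fail=0; on 'b' 0 → fail=7;  out ∅∪∅=∅
  n13('accc'): parent n12 fail=0; on 'c' 0 → fail=0;  out ∅∪∅=∅
  n16('aaac'): parent n15 fail=9; on 'c' 9 → fail=10;  out {6}∪{3,5}={3,5,6}
  n19('bacc'): parent n18 fail=11; on 'c' 11 → fail=12;  out {7}∪∅={7}
  n5('abcbb'): parent n4 fail=7; on 'b' 7 → fail=8;  out ∅∪{2}={2}
  n14('accca'): parent n13 fail=0; on 'a' 0 → fail=1;  out {4}∪{1}={1,4}
  n6('abcbba'): parent n5 fail=8; on 'a' 8→7 → fail=17;  out {0}∪{1}={0,1}

Text stream:
i=0 'b': node 0→7
i=1 'a': node 7→17  emit P1@[1:1]
i=2 'c': node 17→18  emit P5@[1:2]
i=3 'c': node 18→19  emit P7@[0:3]
i=4 'a': node 19→1 (fail-walked)  emit P1@[4:4]
i=5 'c': node 1→11  emit P5@[4:5]
i=6 'c': node 11→12
i=7 'c': node 12→13
i=8 'a': node 13→14  emit P1@[8:8],P4@[4:8]
i=9 'c': node 14→11 (fail-walked)  emit P5@[8:9]
i=10 'a': node 11→1 (fail-walked)  emit P1@[10:10]
i=11 'c': node 1→11  emit P5@[10:11]
i=12 'c': node 11→12
i=13 'c': node 12→13
i=14 'b': node 13→7 (fail-walked)
i=15 'b': node 7→8  emit P2@[14:15]
i=16 'a': node 8→17 (fail-walked)  emit P1@[16:16]
i=17 'b': node 17→2 (fail-walked)
i=18 'a': node 2→17 (fail-walked)  emit P1@[18:18]
i=19 'a': node 17→9 (fail-walked)  emit P1@[19:19]
i=20 'c': node 9→10  emit P3@[18:20],P5@[19:20]
i=21 'a': node 10→1 (fail-walked)  emit P1@[21:21]
i=22 'b': node 1→2

Matches: [[1,1],[2,5],[3,7],[4,1],[5,5],[8,1],[8,4],[9,5],[10,1],[11,5],[15,2],[16,1],[18,1],[19,1],[20,3],[20,5],[21,1]]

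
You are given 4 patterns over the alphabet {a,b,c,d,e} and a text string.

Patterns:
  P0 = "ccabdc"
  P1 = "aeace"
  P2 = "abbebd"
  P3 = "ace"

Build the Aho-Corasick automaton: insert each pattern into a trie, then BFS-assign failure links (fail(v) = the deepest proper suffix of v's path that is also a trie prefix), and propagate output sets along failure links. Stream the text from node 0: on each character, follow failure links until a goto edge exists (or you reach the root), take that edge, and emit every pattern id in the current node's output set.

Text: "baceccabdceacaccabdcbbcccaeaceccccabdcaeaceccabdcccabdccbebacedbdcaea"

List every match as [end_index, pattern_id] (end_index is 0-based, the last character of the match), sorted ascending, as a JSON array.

Build automaton:
Trie (insert patterns):
  0='ε' goto a→7 c→1
  1='c' goto c→2
  2='cc' goto a→3
  3='cca' goto b→4
  4='ccab' goto d→5
  5='ccabd' goto c→6
  6='ccabdc' goto ·  [P0 ends]
  7='a' goto b→12 c→17 e→8
  8='ae' goto a→9
  9='aea' goto c→10
  10='aeac' goto e→11
  11='aeace' goto ·  [P1 ends]
  12='ab' goto b→13
  13='abb' goto e→14
  14='abbe' goto b→15
  15='abbeb' goto d→16
  16='abbebd' goto ·  [P2 ends]
  17='ac' goto e→18
  18='ace' goto ·  [P3 ends]

BFS fail/out derivation:
  fail(1) 'c': from fail(0)=0 chase 'c': 0 ⇒ 0;  out=∅∪out(0)=∅
  fail(7) 'a': from fail(0)=0 chase 'a': 0 ⇒ 0;  out=∅∪out(0)=∅
  fail(2) 'cc': from fail(1)=0 chase 'c': 0 ⇒ 1;  out=∅∪out(1)=∅
  fail(8) 'ae': from fail(7)=0 chase 'e': 0 ⇒ 0;  out=∅∪out(0)=∅
  fail(12) 'ab': from fail(7)=0 chase 'b': 0 ⇒ 0;  out=∅∪out(0)=∅
  fail(17) 'ac': from fail(7)=0 chase 'c': 0 ⇒ 1;  out=∅∪out(1)=∅
  fail(3) 'cca': from fail(2)=1 chase 'a': 1→0 ⇒ 7;  out=∅∪out(7)=∅
  fail(9) 'aea': from fail(8)=0 chase 'a': 0 ⇒ 7;  out=∅∪out(7)=∅
  fail(13) 'abb': from fail(12)=0 chase 'b': 0 ⇒ 0;  out=∅∪out(0)=∅
  fail(18) 'ace': from fail(17)=1 chase 'e': 1→0 ⇒ 0;  out={3}∪out(0)={3}
  fail(4) 'ccab': from fail(3)=7 chase 'b': 7 ⇒ 12;  out=∅∪out(12)=∅
  fail(10) 'aeac': from fail(9)=7 chase 'c': 7 ⇒ 17;  out=∅∪out(17)=∅
  fail(14) 'abbe': from fail(13)=0 chase 'e': 0 ⇒ 0;  out=∅∪out(0)=∅
  fail(5) 'ccabd': from fail(4)=12 chase 'd': 12→0 ⇒ 0;  out=∅∪out(0)=∅
  fail(11) 'aeace': from fail(10)=17 chase 'e': 17 ⇒ 18;  out={1}∪out(18)={1,3}
  fail(15) 'abbeb': from fail(14)=0 chase 'b': 0 ⇒ 0;  out=∅∪out(0)=∅
  fail(6) 'ccabdc': from fail(5)=0 chase 'c': 0 ⇒ 1;  out={0}∪out(1)={0}
  fail(16) 'abbebd': from fail(15)=0 chase 'd': 0 ⇒ 0;  out={2}∪out(0)={2}

Run:
[0] read 'b'  n0⇒n0
[1] read 'a'  n0⇒n7
[2] read 'c'  n7⇒n17
[3] read 'e'  n17⇒n18  → match P3@[1:3]
[4] read 'c'  n18⇒n1 (fail-walked)
[5] read 'c'  n1⇒n2
[6] read 'a'  n2⇒n3
[7] read 'b'  n3⇒n4
[8] read 'd'  n4⇒n5
[9] read 'c'  n5⇒n6  → match P0@[4:9]
[10] read 'e'  n6⇒n0 (fail-walked)
[11] read 'a'  n0⇒n7
[12] read 'c'  n7⇒n17
[13] read 'a'  n17⇒n7 (fail-walked)
[14] read 'c'  n7⇒n17
[15] read 'c'  n17⇒n2 (fail-walked)
[16] read 'a'  n2⇒n3
[17] read 'b'  n3⇒n4
[18] read 'd'  n4⇒n5
[19] read 'c'  n5⇒n6  → match P0@[14:19]
[20] read 'b'  n6⇒n0 (fail-walked)
[21] read 'b'  n0⇒n0
[22] read 'c'  n0⇒n1
[23] read 'c'  n1⇒n2
[24] read 'c'  n2⇒n2 (fail-walked)
[25] read 'a'  n2⇒n3
[26] read 'e'  n3⇒n8 (fail-walked)
[27] read 'a'  n8⇒n9
[28] read 'c'  n9⇒n10
[29] read 'e'  n10⇒n11  → match P1@[25:29],P3@[27:29]
[30] read 'c'  n11⇒n1 (fail-walked)
[31] read 'c'  n1⇒n2
[32] read 'c'  n2⇒n2 (fail-walked)
[33] read 'c'  n2⇒n2 (fail-walked)
[34] read 'a'  n2⇒n3
[35] read 'b'  n3⇒n4
[36] read 'd'  n4⇒n5
[37] read 'c'  n5⇒n6  → match P0@[32:37]
[38] read 'a'  n6⇒n7 (fail-walked)
[39] read 'e'  n7⇒n8
[40] read 'a'  n8⇒n9
[41] read 'c'  n9⇒n10
[42] read 'e'  n10⇒n11  → match P1@[38:42],P3@[40:42]
[43] read 'c'  n11⇒n1 (fail-walked)
[44] read 'c'  n1⇒n2
[45] read 'a'  n2⇒n3
[46] read 'b'  n3⇒n4
[47] read 'd'  n4⇒n5
[48] read 'c'  n5⇒n6  → match P0@[43:48]
[49] read 'c'  n6⇒n2 (fail-walked)
[50] read 'c'  n2⇒n2 (fail-walked)
[51] read 'a'  n2⇒n3
[52] read 'b'  n3⇒n4
[53] read 'd'  n4⇒n5
[54] read 'c'  n5⇒n6  → match P0@[49:54]
[55] read 'c'  n6⇒n2 (fail-walked)
[56] read 'b'  n2⇒n0 (fail-walked)
[57] read 'e'  n0⇒n0
[58] read 'b'  n0⇒n0
[59] read 'a'  n0⇒n7
[60] read 'c'  n7⇒n17
[61] read 'e'  n17⇒n18  → match P3@[59:61]
[62] read 'd'  n18⇒n0 (fail-walked)
[63] read 'b'  n0⇒n0
[64] read 'd'  n0⇒n0
[65] read 'c'  n0⇒n1
[66] read 'a'  n1⇒n7 (fail-walked)
[67] read 'e'  n7⇒n8
[68] read 'a'  n8⇒n9

Result: [[3,3],[9,0],[19,0],[29,1],[29,3],[37,0],[42,1],[42,3],[48,0],[54,0],[61,3]]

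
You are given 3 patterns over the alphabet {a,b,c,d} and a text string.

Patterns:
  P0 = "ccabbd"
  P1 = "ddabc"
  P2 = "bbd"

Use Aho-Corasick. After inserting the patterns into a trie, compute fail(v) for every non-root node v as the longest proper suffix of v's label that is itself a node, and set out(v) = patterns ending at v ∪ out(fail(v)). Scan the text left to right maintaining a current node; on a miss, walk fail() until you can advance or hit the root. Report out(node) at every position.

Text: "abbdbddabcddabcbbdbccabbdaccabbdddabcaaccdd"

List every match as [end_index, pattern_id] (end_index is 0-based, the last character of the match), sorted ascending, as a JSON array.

Build automaton:
Trie nodes:
  0='ε' goto b→12 c→1 d→7
  1='c' goto c→2
  2='cc' goto a→3
  3='cca' goto b→4
  4='ccab' goto b→5
  5='ccabb' goto d→6
  6='ccabbd' goto ·  [P0 ends]
  7='d' goto d→8
  8='dd' goto a→9
  9='dda' goto b→10
  10='ddab' goto c→11
  11='ddabc' goto ·  [P1 ends]
  12='b' goto b→13
  13='bb' goto d→14
  14='bbd' goto ·  [P2 ends]

BFS fail/out derivation:
  fail(1) 'c': from fail(0)=0 chase 'c': 0 ⇒ 0;  out=∅∪out(0)=∅
  fail(7) 'd': from fail(0)=0 chase 'd': 0 ⇒ 0;  out=∅∪out(0)=∅
  fail(12) 'b': from fail(0)=0 chase 'b': 0 ⇒ 0;  out=∅∪out(0)=∅
  fail(2) 'cc': from fail(1)=0 chase 'c': 0 ⇒ 1;  out=∅∪out(1)=∅
  fail(8) 'dd': from fail(7)=0 chase 'd': 0 ⇒ 7;  out=∅∪out(7)=∅
  fail(13) 'bb': from fail(12)=0 chase 'b': 0 ⇒ 12;  out=∅∪out(12)=∅
  fail(3) 'cca': from fail(2)=1 chase 'a': 1→0 ⇒ 0;  out=∅∪out(0)=∅
  fail(9) 'dda': from fail(8)=7 chase 'a': 7→0 ⇒ 0;  out=∅∪out(0)=∅
  fail(14) 'bbd': from fail(13)=12 chase 'd': 12→0 ⇒ 7;  out={2}∪out(7)={2}
  fail(4) 'ccab': from fail(3)=0 chase 'b': 0 ⇒ 12;  out=∅∪out(12)=∅
  fail(10) 'ddab': from fail(9)=0 chase 'b': 0 ⇒ 12;  out=∅∪out(12)=∅
  fail(5) 'ccabb': from fail(4)=12 chase 'b': 12 ⇒ 13;  out=∅∪out(13)=∅
  fail(11) 'ddabc': from fail(10)=12 chase 'c': 12→0 ⇒ 1;  out={1}∪out(1)={1}
  fail(6) 'ccabbd': from fail(5)=13 chase 'd': 13 ⇒ 14;  out={0}∪out(14)={0,2}

Scan:
pos 0 'a': at 0
pos 1 'b': at 12
pos 2 'b': at 13
pos 3 'd': at 14  → match P2@[1:3]
pos 4 'b': at 12 ·f
pos 5 'd': at 7 ·f
pos 6 'd': at 8
pos 7 'a': at 9
pos 8 'b': at 10
pos 9 'c': at 11  → match P1@[5:9]
pos 10 'd': at 7 ·f
pos 11 'd': at 8
pos 12 'a': at 9
pos 13 'b': at 10
pos 14 'c': at 11  → match P1@[10:14]
pos 15 'b': at 12 ·f
pos 16 'b': at 13
pos 17 'd': at 14  → match P2@[15:17]
pos 18 'b': at 12 ·f
pos 19 'c': at 1 ·f
pos 20 'c': at 2
pos 21 'a': at 3
pos 22 'b': at 4
pos 23 'b': at 5
pos 24 'd': at 6  → match P0@[19:24],P2@[22:24]
pos 25 'a': at 0 ·f
pos 26 'c': at 1
pos 27 'c': at 2
pos 28 'a': at 3
pos 29 'b': at 4
pos 30 'b': at 5
pos 31 'd': at 6  → match P0@[26:31],P2@[29:31]
pos 32 'd': at 8 ·f
pos 33 'd': at 8 ·f
pos 34 'a': at 9
pos 35 'b': at 10
pos 36 'c': at 11  → match P1@[32:36]
pos 37 'a': at 0 ·f
pos 38 'a': at 0
pos 39 'c': at 1
pos 40 'c': at 2
pos 41 'd': at 7 ·f
pos 42 'd': at 8

Matches: [[3,2],[9,1],[14,1],[17,2],[24,0],[24,2],[31,0],[31,2],[36,1]]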